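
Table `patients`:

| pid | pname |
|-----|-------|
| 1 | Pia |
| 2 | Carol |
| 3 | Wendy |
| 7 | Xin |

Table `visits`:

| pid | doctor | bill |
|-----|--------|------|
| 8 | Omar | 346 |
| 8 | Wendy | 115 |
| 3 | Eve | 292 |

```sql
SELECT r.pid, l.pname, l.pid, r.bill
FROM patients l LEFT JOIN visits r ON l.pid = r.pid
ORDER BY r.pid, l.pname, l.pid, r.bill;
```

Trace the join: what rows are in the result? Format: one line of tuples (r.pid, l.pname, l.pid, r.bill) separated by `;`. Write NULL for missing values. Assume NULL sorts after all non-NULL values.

(3, Wendy, 3, 292); (NULL, Carol, 2, NULL); (NULL, Pia, 1, NULL); (NULL, Xin, 7, NULL)

LEFT JOIN keeps every row from `patients`; unmatched rows get NULL for `visits`'s columns.
Matching on l.pid = r.pid.
Matched pairs: 1; unmatched l rows kept: 3.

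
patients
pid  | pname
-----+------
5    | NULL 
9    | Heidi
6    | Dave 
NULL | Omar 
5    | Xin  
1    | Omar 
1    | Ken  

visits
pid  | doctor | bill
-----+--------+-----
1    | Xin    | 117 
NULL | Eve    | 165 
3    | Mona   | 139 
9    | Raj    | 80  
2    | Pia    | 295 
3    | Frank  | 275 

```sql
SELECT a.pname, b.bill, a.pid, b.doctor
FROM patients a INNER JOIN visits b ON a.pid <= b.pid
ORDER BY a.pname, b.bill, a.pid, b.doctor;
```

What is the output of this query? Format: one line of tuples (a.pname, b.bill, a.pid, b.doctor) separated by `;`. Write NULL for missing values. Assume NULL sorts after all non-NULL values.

INNER JOIN keeps only pairs where the ON condition holds.
Matching on a.pid <= b.pid. A NULL in a compared column never satisfies the condition.
- a[0] pid=5 → 1 match(es) in b → 1 row(s).
- a[1] pid=9 → 1 match(es) in b → 1 row(s).
- a[2] pid=6 → 1 match(es) in b → 1 row(s).
- a[3] pid=NULL → no match; dropped.
- a[4] pid=5 → 1 match(es) in b → 1 row(s).
- a[5] pid=1 → 5 match(es) in b → 5 row(s).
- a[6] pid=1 → 5 match(es) in b → 5 row(s).

(Dave, 80, 6, Raj); (Heidi, 80, 9, Raj); (Ken, 80, 1, Raj); (Ken, 117, 1, Xin); (Ken, 139, 1, Mona); (Ken, 275, 1, Frank); (Ken, 295, 1, Pia); (Omar, 80, 1, Raj); (Omar, 117, 1, Xin); (Omar, 139, 1, Mona); (Omar, 275, 1, Frank); (Omar, 295, 1, Pia); (Xin, 80, 5, Raj); (NULL, 80, 5, Raj)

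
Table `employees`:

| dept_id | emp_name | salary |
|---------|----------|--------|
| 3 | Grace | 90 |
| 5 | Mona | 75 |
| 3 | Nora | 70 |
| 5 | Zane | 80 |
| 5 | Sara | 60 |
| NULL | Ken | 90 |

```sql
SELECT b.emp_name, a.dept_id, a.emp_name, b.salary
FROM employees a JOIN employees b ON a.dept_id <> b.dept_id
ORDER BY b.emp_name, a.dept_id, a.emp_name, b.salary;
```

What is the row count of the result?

INNER JOIN keeps only pairs where the ON condition holds.
Matching on a.dept_id <> b.dept_id. A NULL in a compared column never satisfies the condition.
Matched pairs: 12.
Total: 12 rows.

12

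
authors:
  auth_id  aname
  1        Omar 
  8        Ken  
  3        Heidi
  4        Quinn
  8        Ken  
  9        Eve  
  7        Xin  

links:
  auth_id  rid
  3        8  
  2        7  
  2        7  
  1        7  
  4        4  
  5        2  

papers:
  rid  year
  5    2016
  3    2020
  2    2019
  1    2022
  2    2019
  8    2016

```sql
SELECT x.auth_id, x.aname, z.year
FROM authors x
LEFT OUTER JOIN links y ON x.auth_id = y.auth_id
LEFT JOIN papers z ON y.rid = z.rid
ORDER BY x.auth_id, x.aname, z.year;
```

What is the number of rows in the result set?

7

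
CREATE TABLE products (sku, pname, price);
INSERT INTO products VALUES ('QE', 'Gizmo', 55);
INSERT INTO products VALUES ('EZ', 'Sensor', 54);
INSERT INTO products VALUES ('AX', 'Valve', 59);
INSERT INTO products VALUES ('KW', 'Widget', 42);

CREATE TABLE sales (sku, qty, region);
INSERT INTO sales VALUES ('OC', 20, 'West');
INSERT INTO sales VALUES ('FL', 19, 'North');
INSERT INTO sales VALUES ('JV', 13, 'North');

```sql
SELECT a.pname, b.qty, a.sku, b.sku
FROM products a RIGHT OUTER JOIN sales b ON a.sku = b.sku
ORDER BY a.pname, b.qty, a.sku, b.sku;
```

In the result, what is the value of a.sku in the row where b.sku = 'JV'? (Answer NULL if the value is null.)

NULL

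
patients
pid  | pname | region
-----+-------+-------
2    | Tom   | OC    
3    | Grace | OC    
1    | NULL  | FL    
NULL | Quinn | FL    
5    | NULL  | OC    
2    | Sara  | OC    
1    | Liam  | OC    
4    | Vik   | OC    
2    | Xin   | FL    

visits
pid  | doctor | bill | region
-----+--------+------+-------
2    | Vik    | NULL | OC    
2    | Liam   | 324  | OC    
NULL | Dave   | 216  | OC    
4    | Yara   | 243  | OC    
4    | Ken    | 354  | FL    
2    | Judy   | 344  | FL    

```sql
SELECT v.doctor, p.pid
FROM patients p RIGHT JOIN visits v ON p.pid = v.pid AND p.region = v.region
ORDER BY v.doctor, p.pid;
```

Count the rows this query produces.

8

RIGHT JOIN keeps every row from `visits`; unmatched rows get NULL for `patients`'s columns.
Matching on p.pid = v.pid AND p.region = v.region. A NULL in a compared column never satisfies the condition.
Matched pairs: 6; unmatched v rows kept: 2.
Total: 6 matched + 2 padded = 8 rows.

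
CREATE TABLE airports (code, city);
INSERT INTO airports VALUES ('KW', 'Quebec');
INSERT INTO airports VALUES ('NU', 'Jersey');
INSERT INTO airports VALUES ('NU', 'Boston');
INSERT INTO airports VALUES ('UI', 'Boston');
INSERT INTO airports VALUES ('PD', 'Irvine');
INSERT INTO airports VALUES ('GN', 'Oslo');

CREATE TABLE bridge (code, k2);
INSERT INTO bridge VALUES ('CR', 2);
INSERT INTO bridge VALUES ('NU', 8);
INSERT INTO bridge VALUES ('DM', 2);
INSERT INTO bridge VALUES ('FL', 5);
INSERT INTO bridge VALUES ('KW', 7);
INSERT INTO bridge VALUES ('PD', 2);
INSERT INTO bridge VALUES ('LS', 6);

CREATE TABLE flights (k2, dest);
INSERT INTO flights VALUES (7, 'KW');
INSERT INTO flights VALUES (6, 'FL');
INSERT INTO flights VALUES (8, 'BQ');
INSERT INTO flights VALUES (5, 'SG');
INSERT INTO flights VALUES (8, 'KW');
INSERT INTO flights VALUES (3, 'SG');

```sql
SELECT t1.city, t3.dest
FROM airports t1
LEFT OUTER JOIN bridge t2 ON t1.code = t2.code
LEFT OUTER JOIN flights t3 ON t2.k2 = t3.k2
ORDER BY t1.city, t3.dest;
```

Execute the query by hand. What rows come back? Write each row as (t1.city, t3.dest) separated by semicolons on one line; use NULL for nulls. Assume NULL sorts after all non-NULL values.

(Boston, BQ); (Boston, KW); (Boston, NULL); (Irvine, NULL); (Jersey, BQ); (Jersey, KW); (Oslo, NULL); (Quebec, KW)

Joins associate left-to-right: airports LEFT JOIN bridge on code gives 6 intermediate row(s).
Then LEFT JOIN `flights t3` on k2: each of those 6 rows is kept; rows whose t2.k2 has no match in t3 get NULL for t3's columns.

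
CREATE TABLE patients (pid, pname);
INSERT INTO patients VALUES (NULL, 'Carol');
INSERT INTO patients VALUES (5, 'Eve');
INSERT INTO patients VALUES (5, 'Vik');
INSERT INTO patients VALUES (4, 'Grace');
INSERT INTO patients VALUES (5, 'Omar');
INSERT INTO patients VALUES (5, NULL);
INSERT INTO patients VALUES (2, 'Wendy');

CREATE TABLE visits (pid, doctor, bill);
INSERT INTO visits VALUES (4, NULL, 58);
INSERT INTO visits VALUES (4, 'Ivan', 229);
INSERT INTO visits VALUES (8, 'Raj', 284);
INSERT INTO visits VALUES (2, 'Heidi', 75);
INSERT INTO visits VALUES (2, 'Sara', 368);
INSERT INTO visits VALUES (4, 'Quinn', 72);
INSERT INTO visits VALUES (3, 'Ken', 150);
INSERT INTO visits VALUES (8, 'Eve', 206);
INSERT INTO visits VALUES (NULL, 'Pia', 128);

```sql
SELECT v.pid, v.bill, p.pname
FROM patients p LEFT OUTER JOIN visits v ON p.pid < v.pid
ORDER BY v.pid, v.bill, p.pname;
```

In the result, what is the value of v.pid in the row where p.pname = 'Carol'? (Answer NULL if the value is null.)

NULL

LEFT JOIN keeps every row from `patients`; unmatched rows get NULL for `visits`'s columns.
Matching on p.pid < v.pid. A NULL in a compared column never satisfies the condition.
- pid=NULL: no v row matches, row kept with v columns NULL.
- pid=5: 2 matching v row(s), so 2 row(s) emitted.
- pid=5: 2 matching v row(s), so 2 row(s) emitted.
- pid=4: 2 matching v row(s), so 2 row(s) emitted.
- pid=5: 2 matching v row(s), so 2 row(s) emitted.
- pid=5: 2 matching v row(s), so 2 row(s) emitted.
- pid=2: 6 matching v row(s), so 6 row(s) emitted.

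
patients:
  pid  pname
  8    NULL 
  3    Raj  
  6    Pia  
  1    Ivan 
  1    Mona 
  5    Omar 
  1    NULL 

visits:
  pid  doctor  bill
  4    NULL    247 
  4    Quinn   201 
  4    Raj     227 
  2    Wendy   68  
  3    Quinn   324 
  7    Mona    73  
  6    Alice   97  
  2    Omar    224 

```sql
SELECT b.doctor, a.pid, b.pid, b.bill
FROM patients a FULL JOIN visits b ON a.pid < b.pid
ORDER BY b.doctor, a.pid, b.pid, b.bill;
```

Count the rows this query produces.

33

FULL OUTER JOIN keeps every row from both sides; unmatched rows get NULL for the other side's columns.
Matching on a.pid < b.pid.
Matched pairs: 32; unmatched a rows kept: 1; unmatched b rows kept: 0.
Total: 32 matched + 1 padded = 33 rows.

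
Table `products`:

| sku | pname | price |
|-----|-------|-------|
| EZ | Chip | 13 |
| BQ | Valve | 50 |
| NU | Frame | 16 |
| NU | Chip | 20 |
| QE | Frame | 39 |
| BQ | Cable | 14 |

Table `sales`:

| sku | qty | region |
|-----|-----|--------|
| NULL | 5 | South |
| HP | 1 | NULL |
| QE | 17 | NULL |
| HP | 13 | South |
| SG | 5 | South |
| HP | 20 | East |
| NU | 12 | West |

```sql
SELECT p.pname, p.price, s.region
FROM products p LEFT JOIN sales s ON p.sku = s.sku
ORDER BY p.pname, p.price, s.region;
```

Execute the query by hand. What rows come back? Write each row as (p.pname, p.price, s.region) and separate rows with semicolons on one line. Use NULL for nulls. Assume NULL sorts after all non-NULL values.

LEFT JOIN keeps every row from `products`; unmatched rows get NULL for `sales`'s columns.
Matching on p.sku = s.sku. A NULL in a compared column never satisfies the condition.
- p (sku=EZ) has no partner → padded with NULL.
- p (sku=BQ) has no partner → padded with NULL.
- p (sku=NU) pairs with 1 row(s) of s.
- p (sku=NU) pairs with 1 row(s) of s.
- p (sku=QE) pairs with 1 row(s) of s.
- p (sku=BQ) has no partner → padded with NULL.
After projecting and ordering:
p.pname | p.price | s.region
Cable | 14 | NULL
Chip | 13 | NULL
Chip | 20 | West
Frame | 16 | West
Frame | 39 | NULL
Valve | 50 | NULL

(Cable, 14, NULL); (Chip, 13, NULL); (Chip, 20, West); (Frame, 16, West); (Frame, 39, NULL); (Valve, 50, NULL)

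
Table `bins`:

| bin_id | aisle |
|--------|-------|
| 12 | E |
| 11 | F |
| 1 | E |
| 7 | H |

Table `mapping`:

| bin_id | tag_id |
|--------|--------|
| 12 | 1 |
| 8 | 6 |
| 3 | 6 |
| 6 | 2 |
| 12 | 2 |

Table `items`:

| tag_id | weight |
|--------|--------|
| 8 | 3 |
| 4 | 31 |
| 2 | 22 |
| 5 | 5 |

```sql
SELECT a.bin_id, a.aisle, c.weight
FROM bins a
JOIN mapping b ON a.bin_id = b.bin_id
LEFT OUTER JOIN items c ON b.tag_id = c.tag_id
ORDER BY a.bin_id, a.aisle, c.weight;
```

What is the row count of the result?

2

Evaluate left to right. First `bins a INNER JOIN mapping b` on bin_id: 2 row(s).
Then LEFT JOIN `items c` on tag_id: each of those 2 rows is kept; rows whose b.tag_id has no match in c get NULL for c's columns.
Result: 2 row(s).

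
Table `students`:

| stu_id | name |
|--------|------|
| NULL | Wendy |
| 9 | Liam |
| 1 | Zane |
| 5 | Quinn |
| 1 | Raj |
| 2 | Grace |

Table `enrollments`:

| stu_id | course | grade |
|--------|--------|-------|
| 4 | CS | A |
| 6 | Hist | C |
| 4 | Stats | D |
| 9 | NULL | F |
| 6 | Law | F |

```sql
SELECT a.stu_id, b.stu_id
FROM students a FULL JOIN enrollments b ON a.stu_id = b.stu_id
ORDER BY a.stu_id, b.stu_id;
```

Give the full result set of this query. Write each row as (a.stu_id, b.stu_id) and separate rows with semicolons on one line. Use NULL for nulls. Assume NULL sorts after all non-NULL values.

FULL OUTER JOIN keeps every row from both sides; unmatched rows get NULL for the other side's columns.
Matching on a.stu_id = b.stu_id. A NULL in a compared column never satisfies the condition.
- stu_id=NULL: no b row matches, row kept with b columns NULL.
- stu_id=9: 1 matching b row(s), so 1 row(s) emitted.
- stu_id=1: no b row matches, row kept with b columns NULL.
- stu_id=5: no b row matches, row kept with b columns NULL.
- stu_id=1: no b row matches, row kept with b columns NULL.
- stu_id=2: no b row matches, row kept with b columns NULL.
- 4 row(s) from b found no a partner → padded with NULL.
After projecting and ordering:
a.stu_id | b.stu_id
1 | NULL
1 | NULL
2 | NULL
5 | NULL
9 | 9
NULL | 4
NULL | 4
NULL | 6
NULL | 6
NULL | NULL

(1, NULL); (1, NULL); (2, NULL); (5, NULL); (9, 9); (NULL, 4); (NULL, 4); (NULL, 6); (NULL, 6); (NULL, NULL)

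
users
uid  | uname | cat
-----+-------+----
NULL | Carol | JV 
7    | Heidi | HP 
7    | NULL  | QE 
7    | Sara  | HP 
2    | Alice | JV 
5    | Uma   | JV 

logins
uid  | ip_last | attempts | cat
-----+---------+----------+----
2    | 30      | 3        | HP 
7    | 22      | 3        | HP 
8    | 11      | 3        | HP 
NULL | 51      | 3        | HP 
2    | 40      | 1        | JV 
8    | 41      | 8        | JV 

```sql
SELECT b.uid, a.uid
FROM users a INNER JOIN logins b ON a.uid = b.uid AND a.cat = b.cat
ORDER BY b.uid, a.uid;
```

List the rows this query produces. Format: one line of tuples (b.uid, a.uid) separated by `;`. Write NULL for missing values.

INNER JOIN keeps only pairs where the ON condition holds.
Matching on a.uid = b.uid AND a.cat = b.cat. A NULL in a compared column never satisfies the condition.
Matched pairs: 3.

(2, 2); (7, 7); (7, 7)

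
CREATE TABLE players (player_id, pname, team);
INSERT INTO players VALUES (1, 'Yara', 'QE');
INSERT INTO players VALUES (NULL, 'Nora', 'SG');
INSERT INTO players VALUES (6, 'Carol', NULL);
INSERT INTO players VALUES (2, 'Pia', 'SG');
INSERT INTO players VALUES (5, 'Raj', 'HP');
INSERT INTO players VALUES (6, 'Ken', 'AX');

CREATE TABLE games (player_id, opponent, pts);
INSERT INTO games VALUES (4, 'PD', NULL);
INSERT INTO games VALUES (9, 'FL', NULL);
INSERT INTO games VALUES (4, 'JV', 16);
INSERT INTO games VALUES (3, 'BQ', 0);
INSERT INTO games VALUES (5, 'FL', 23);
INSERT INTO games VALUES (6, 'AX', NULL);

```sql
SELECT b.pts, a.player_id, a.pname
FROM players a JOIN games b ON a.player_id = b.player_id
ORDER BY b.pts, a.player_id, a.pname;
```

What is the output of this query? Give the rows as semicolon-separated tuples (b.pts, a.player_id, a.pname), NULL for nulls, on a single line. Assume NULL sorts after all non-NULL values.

(23, 5, Raj); (NULL, 6, Carol); (NULL, 6, Ken)

INNER JOIN keeps only pairs where the ON condition holds.
Matching on a.player_id = b.player_id. A NULL in a compared column never satisfies the condition.
- a[0] player_id=1 → no match; dropped.
- a[1] player_id=NULL → no match; dropped.
- a[2] player_id=6 → 1 match(es) in b → 1 row(s).
- a[3] player_id=2 → no match; dropped.
- a[4] player_id=5 → 1 match(es) in b → 1 row(s).
- a[5] player_id=6 → 1 match(es) in b → 1 row(s).
After projecting and ordering:
b.pts | a.player_id | a.pname
23 | 5 | Raj
NULL | 6 | Carol
NULL | 6 | Ken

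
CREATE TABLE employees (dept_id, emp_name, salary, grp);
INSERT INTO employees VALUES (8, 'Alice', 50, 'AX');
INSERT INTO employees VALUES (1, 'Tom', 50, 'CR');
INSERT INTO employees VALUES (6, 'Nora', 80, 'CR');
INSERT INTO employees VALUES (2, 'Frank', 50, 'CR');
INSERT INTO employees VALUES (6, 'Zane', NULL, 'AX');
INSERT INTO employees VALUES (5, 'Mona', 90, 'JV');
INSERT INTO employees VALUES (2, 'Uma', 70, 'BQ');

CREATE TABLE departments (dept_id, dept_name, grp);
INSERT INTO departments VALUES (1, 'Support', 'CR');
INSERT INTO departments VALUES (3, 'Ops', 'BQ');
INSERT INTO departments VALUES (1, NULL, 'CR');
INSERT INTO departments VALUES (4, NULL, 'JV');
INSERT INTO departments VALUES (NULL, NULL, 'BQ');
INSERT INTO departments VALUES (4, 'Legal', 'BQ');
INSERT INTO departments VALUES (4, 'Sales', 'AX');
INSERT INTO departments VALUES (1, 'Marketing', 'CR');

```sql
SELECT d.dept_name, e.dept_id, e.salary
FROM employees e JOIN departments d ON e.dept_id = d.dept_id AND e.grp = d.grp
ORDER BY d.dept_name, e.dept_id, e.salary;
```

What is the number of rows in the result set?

3

INNER JOIN keeps only pairs where the ON condition holds.
Matching on e.dept_id = d.dept_id AND e.grp = d.grp. A NULL in a compared column never satisfies the condition.
- e (dept_id=8, grp=AX) has no partner → excluded.
- e (dept_id=1, grp=CR) pairs with 3 row(s) of d.
- e (dept_id=6, grp=CR) has no partner → excluded.
- e (dept_id=2, grp=CR) has no partner → excluded.
- e (dept_id=6, grp=AX) has no partner → excluded.
- e (dept_id=5, grp=JV) has no partner → excluded.
- e (dept_id=2, grp=BQ) has no partner → excluded.
Total: 3 rows.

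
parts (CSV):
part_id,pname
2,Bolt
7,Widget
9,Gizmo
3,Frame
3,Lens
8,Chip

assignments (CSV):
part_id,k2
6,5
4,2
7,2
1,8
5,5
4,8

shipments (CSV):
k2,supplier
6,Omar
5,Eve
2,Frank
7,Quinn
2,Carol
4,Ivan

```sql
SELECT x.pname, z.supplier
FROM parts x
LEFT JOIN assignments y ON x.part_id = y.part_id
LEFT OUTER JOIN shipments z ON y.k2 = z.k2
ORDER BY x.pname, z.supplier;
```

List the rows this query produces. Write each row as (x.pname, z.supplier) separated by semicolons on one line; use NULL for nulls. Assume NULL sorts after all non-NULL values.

Joins associate left-to-right: parts LEFT JOIN assignments on part_id gives 6 intermediate row(s).
Then LEFT JOIN `shipments z` on k2: each of those 6 rows is kept; rows whose y.k2 has no match in z get NULL for z's columns.

(Bolt, NULL); (Chip, NULL); (Frame, NULL); (Gizmo, NULL); (Lens, NULL); (Widget, Carol); (Widget, Frank)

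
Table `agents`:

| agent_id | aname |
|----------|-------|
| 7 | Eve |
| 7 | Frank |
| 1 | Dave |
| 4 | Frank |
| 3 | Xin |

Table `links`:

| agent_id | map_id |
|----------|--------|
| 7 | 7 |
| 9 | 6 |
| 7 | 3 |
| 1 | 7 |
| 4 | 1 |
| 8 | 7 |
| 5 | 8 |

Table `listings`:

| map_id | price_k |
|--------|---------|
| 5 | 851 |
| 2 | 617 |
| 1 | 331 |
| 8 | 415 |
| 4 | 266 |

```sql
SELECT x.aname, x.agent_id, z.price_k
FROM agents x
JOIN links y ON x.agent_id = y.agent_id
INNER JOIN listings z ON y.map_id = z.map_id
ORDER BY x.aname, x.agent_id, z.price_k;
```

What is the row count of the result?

Step 1 — x INNER JOIN y on agent_id → 6 row(s).
Then INNER JOIN `listings z` on map_id: keep only rows whose y.map_id appears in z.
Result: 1 row(s).

1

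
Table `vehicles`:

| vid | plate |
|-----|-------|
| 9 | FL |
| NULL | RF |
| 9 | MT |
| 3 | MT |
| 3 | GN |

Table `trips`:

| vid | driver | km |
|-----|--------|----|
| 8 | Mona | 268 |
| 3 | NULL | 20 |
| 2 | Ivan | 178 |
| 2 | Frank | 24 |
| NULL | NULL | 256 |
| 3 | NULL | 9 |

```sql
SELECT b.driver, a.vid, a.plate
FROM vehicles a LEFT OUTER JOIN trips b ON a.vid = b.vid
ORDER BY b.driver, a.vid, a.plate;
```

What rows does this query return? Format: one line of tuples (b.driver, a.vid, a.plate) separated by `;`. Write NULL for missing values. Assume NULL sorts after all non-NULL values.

(NULL, 3, GN); (NULL, 3, GN); (NULL, 3, MT); (NULL, 3, MT); (NULL, 9, FL); (NULL, 9, MT); (NULL, NULL, RF)

LEFT JOIN keeps every row from `vehicles`; unmatched rows get NULL for `trips`'s columns.
Matching on a.vid = b.vid. A NULL in a compared column never satisfies the condition.
- a[0] vid=9 → no match; kept with NULLs on the b side.
- a[1] vid=NULL → no match; kept with NULLs on the b side.
- a[2] vid=9 → no match; kept with NULLs on the b side.
- a[3] vid=3 → 2 match(es) in b → 2 row(s).
- a[4] vid=3 → 2 match(es) in b → 2 row(s).
After projecting and ordering:
b.driver | a.vid | a.plate
NULL | 3 | GN
NULL | 3 | GN
NULL | 3 | MT
NULL | 3 | MT
NULL | 9 | FL
NULL | 9 | MT
NULL | NULL | RF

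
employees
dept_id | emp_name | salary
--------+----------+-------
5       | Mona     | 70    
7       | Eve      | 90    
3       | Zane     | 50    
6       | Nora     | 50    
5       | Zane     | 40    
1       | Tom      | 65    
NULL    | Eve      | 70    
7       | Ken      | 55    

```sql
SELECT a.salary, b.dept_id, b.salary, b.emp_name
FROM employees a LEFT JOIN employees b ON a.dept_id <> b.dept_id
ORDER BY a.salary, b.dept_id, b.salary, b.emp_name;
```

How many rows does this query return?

LEFT JOIN keeps every row from `employees a`; unmatched rows get NULL for `employees b`'s columns.
Matching on a.dept_id <> b.dept_id. A NULL in a compared column never satisfies the condition.
- dept_id=5: 5 matching b row(s), so 5 row(s) emitted.
- dept_id=7: 5 matching b row(s), so 5 row(s) emitted.
- dept_id=3: 6 matching b row(s), so 6 row(s) emitted.
- dept_id=6: 6 matching b row(s), so 6 row(s) emitted.
- dept_id=5: 5 matching b row(s), so 5 row(s) emitted.
- dept_id=1: 6 matching b row(s), so 6 row(s) emitted.
- dept_id=NULL: no b row matches, row kept with b columns NULL.
- dept_id=7: 5 matching b row(s), so 5 row(s) emitted.
Total: 38 matched + 1 padded = 39 rows.

39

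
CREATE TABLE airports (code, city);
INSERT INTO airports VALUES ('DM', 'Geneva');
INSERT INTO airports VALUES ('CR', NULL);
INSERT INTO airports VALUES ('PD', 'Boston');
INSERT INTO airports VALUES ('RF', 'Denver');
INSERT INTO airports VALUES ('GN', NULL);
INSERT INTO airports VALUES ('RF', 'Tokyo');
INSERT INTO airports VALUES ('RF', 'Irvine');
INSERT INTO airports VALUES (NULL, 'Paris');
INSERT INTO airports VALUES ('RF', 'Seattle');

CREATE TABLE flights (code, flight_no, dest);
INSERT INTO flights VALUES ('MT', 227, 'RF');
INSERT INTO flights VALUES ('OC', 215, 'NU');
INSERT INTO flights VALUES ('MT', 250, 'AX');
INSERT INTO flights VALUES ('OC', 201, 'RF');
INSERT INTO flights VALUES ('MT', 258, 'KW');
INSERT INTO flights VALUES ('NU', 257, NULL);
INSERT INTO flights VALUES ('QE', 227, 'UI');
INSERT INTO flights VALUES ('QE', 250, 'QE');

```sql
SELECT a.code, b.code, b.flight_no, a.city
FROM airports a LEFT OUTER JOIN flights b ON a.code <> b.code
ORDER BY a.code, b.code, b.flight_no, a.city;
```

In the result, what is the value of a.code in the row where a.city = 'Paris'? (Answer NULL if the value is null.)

LEFT JOIN keeps every row from `airports`; unmatched rows get NULL for `flights`'s columns.
Matching on a.code <> b.code. A NULL in a compared column never satisfies the condition.
- code=DM: 8 matching b row(s), so 8 row(s) emitted.
- code=CR: 8 matching b row(s), so 8 row(s) emitted.
- code=PD: 8 matching b row(s), so 8 row(s) emitted.
- code=RF: 8 matching b row(s), so 8 row(s) emitted.
- code=GN: 8 matching b row(s), so 8 row(s) emitted.
- code=RF: 8 matching b row(s), so 8 row(s) emitted.
- code=RF: 8 matching b row(s), so 8 row(s) emitted.
- code=NULL: no b row matches, row kept with b columns NULL.
- code=RF: 8 matching b row(s), so 8 row(s) emitted.

NULL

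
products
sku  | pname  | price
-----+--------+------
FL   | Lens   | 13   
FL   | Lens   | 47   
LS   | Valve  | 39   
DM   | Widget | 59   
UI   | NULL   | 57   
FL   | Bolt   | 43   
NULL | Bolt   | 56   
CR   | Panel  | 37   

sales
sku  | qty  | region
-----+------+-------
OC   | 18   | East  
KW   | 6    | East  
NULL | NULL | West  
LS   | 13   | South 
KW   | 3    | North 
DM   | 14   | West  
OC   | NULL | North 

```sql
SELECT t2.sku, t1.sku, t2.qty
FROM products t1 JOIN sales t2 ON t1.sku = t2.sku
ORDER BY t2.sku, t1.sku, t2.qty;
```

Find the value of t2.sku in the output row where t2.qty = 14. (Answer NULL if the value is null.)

DM

INNER JOIN keeps only pairs where the ON condition holds.
Matching on t1.sku = t2.sku. A NULL in a compared column never satisfies the condition.
Matched pairs: 2.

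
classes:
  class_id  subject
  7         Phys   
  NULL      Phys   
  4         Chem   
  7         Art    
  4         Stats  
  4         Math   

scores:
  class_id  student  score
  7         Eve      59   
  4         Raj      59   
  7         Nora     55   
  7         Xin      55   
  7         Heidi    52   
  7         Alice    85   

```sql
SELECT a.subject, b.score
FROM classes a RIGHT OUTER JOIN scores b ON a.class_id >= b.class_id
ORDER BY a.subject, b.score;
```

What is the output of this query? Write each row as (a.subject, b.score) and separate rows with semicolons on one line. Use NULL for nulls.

RIGHT JOIN keeps every row from `scores`; unmatched rows get NULL for `classes`'s columns.
Matching on a.class_id >= b.class_id. A NULL in a compared column never satisfies the condition.
Matched pairs: 15; unmatched b rows kept: 0.

(Art, 52); (Art, 55); (Art, 55); (Art, 59); (Art, 59); (Art, 85); (Chem, 59); (Math, 59); (Phys, 52); (Phys, 55); (Phys, 55); (Phys, 59); (Phys, 59); (Phys, 85); (Stats, 59)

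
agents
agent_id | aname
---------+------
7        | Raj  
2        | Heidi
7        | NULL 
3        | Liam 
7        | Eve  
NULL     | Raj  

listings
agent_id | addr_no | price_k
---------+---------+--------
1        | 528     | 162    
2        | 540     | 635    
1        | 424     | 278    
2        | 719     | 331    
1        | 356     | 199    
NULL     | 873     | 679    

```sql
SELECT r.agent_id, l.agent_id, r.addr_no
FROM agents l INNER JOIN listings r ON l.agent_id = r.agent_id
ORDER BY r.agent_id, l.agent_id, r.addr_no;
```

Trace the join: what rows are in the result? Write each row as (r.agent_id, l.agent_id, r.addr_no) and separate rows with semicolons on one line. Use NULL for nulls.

(2, 2, 540); (2, 2, 719)

INNER JOIN keeps only pairs where the ON condition holds.
Matching on l.agent_id = r.agent_id. A NULL in a compared column never satisfies the condition.
- l (agent_id=7) has no partner → excluded.
- l (agent_id=2) pairs with 2 row(s) of r.
- l (agent_id=7) has no partner → excluded.
- l (agent_id=3) has no partner → excluded.
- l (agent_id=7) has no partner → excluded.
- l (agent_id=NULL) has no partner → excluded.
After projecting and ordering:
r.agent_id | l.agent_id | r.addr_no
2 | 2 | 540
2 | 2 | 719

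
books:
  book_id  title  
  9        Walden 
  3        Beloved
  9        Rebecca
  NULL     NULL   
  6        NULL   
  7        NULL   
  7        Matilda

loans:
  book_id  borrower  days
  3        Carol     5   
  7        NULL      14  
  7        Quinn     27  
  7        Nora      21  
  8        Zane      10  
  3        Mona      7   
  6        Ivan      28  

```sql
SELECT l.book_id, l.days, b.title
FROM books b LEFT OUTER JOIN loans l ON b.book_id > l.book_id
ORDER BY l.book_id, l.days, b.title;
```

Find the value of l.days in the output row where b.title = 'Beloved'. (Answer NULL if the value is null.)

LEFT JOIN keeps every row from `books`; unmatched rows get NULL for `loans`'s columns.
Matching on b.book_id > l.book_id. A NULL in a compared column never satisfies the condition.
Matched pairs: 22; unmatched b rows kept: 2.

NULL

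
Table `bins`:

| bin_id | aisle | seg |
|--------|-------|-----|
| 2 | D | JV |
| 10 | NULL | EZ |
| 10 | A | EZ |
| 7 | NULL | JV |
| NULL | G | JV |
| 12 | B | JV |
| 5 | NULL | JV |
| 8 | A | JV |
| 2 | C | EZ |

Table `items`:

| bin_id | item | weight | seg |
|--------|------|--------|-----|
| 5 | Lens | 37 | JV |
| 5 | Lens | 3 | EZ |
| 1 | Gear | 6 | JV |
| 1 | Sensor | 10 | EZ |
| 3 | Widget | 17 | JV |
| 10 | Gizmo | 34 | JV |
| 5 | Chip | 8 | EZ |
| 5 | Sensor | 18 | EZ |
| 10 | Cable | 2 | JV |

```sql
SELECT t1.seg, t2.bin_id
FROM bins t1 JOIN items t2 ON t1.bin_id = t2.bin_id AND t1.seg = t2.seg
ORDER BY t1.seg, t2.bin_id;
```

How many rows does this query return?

1

INNER JOIN keeps only pairs where the ON condition holds.
Matching on t1.bin_id = t2.bin_id AND t1.seg = t2.seg. A NULL in a compared column never satisfies the condition.
- bin_id=2, seg=JV: no matching t2 row, dropped.
- bin_id=10, seg=EZ: no matching t2 row, dropped.
- bin_id=10, seg=EZ: no matching t2 row, dropped.
- bin_id=7, seg=JV: no matching t2 row, dropped.
- bin_id=NULL, seg=JV: no matching t2 row, dropped.
- bin_id=12, seg=JV: no matching t2 row, dropped.
- bin_id=5, seg=JV: 1 matching t2 row(s), so 1 row(s) emitted.
- bin_id=8, seg=JV: no matching t2 row, dropped.
- bin_id=2, seg=EZ: no matching t2 row, dropped.
Total: 1 rows.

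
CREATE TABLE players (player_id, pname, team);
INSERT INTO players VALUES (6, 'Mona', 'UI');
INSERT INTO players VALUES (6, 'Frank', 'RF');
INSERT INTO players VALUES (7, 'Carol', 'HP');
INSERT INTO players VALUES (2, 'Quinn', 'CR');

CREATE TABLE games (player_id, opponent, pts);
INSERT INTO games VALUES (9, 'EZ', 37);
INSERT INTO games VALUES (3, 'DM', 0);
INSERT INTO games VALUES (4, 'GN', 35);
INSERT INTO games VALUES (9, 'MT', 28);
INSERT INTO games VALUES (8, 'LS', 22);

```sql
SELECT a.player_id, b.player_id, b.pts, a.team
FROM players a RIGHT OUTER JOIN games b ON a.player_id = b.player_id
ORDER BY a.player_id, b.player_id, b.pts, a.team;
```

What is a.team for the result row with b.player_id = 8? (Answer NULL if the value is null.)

NULL

RIGHT JOIN keeps every row from `games`; unmatched rows get NULL for `players`'s columns.
Matching on a.player_id = b.player_id.
- player_id=6: no matching b row.
- player_id=6: no matching b row.
- player_id=7: no matching b row.
- player_id=2: no matching b row.
- 5 b row(s) had no a match → kept, a columns NULL.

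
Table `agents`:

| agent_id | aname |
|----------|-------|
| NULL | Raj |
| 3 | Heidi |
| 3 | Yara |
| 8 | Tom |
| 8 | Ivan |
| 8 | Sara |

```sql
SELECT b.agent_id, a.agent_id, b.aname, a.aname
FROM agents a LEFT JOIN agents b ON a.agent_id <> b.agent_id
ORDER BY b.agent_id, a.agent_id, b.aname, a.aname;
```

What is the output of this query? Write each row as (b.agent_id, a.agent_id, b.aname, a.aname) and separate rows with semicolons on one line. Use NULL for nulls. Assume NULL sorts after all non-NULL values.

LEFT JOIN keeps every row from `agents a`; unmatched rows get NULL for `agents b`'s columns.
Matching on a.agent_id <> b.agent_id. A NULL in a compared column never satisfies the condition.
Matched pairs: 12; unmatched a rows kept: 1.

(3, 8, Heidi, Ivan); (3, 8, Heidi, Sara); (3, 8, Heidi, Tom); (3, 8, Yara, Ivan); (3, 8, Yara, Sara); (3, 8, Yara, Tom); (8, 3, Ivan, Heidi); (8, 3, Ivan, Yara); (8, 3, Sara, Heidi); (8, 3, Sara, Yara); (8, 3, Tom, Heidi); (8, 3, Tom, Yara); (NULL, NULL, NULL, Raj)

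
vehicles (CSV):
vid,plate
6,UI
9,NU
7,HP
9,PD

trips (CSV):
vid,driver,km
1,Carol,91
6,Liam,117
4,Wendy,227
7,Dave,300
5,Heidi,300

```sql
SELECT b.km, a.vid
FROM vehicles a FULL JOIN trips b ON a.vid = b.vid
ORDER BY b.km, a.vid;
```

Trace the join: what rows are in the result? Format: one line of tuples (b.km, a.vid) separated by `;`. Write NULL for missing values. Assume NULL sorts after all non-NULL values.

(91, NULL); (117, 6); (227, NULL); (300, 7); (300, NULL); (NULL, 9); (NULL, 9)

FULL OUTER JOIN keeps every row from both sides; unmatched rows get NULL for the other side's columns.
Matching on a.vid = b.vid.
- a[0] vid=6 → 1 match(es) in b → 1 row(s).
- a[1] vid=9 → no match; kept with NULLs on the b side.
- a[2] vid=7 → 1 match(es) in b → 1 row(s).
- a[3] vid=9 → no match; kept with NULLs on the b side.
- plus 3 unmatched b row(s), each kept with NULL a columns.
After projecting and ordering:
b.km | a.vid
91 | NULL
117 | 6
227 | NULL
300 | 7
300 | NULL
NULL | 9
NULL | 9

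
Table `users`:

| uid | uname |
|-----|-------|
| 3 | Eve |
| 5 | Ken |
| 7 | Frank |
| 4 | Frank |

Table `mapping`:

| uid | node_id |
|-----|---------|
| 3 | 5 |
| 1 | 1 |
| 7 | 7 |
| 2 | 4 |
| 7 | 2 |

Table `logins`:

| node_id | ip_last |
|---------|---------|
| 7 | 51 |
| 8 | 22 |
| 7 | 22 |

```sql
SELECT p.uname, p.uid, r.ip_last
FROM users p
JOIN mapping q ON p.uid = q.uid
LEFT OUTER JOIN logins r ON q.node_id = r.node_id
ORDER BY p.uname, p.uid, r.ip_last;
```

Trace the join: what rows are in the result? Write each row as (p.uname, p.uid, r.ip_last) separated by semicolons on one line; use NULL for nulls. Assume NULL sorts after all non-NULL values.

Step 1 — p INNER JOIN q on uid → 3 row(s).
Then LEFT JOIN `logins r` on node_id: each of those 3 rows is kept; rows whose q.node_id has no match in r get NULL for r's columns.

(Eve, 3, NULL); (Frank, 7, 22); (Frank, 7, 51); (Frank, 7, NULL)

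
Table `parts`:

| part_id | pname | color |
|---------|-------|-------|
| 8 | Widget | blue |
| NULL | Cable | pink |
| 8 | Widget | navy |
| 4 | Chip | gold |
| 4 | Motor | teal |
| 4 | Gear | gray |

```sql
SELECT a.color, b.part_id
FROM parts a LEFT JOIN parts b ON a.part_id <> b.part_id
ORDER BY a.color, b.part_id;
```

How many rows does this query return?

LEFT JOIN keeps every row from `parts a`; unmatched rows get NULL for `parts b`'s columns.
Matching on a.part_id <> b.part_id. A NULL in a compared column never satisfies the condition.
Matched pairs: 12; unmatched a rows kept: 1.
Total: 12 matched + 1 padded = 13 rows.

13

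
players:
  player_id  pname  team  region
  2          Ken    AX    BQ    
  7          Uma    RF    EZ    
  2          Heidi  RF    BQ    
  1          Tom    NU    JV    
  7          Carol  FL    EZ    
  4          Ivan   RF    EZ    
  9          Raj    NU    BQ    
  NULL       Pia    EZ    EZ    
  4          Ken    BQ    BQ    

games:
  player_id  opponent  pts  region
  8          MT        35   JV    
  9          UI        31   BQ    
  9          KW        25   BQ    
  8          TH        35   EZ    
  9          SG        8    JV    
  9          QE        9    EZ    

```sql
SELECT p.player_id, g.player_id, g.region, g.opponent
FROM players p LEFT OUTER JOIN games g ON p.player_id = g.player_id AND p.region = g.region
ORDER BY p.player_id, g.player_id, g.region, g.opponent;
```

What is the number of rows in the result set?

10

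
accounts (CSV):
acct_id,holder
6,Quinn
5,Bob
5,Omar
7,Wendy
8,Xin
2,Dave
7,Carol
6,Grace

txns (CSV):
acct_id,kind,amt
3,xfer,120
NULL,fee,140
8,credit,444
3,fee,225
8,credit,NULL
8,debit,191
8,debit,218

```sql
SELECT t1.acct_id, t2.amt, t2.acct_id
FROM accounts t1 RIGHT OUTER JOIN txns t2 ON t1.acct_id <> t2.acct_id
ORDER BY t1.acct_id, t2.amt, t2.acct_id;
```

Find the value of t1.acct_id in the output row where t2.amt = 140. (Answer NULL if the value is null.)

NULL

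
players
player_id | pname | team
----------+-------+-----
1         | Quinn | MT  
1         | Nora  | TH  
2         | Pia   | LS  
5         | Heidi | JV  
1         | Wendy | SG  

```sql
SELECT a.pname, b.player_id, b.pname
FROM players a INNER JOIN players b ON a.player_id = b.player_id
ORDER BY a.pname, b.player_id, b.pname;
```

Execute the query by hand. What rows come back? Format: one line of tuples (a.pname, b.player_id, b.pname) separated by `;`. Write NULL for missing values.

(Heidi, 5, Heidi); (Nora, 1, Nora); (Nora, 1, Quinn); (Nora, 1, Wendy); (Pia, 2, Pia); (Quinn, 1, Nora); (Quinn, 1, Quinn); (Quinn, 1, Wendy); (Wendy, 1, Nora); (Wendy, 1, Quinn); (Wendy, 1, Wendy)

INNER JOIN keeps only pairs where the ON condition holds.
Matching on a.player_id = b.player_id.
- a (player_id=1) pairs with 3 row(s) of b.
- a (player_id=1) pairs with 3 row(s) of b.
- a (player_id=2) pairs with 1 row(s) of b.
- a (player_id=5) pairs with 1 row(s) of b.
- a (player_id=1) pairs with 3 row(s) of b.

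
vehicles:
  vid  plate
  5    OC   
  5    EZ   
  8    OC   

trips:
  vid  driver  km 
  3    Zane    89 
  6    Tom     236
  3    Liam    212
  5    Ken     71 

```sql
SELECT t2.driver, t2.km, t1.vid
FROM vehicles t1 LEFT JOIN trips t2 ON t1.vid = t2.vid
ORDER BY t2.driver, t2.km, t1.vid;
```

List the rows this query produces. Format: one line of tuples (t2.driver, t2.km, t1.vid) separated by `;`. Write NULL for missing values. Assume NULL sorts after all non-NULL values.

LEFT JOIN keeps every row from `vehicles`; unmatched rows get NULL for `trips`'s columns.
Matching on t1.vid = t2.vid.
- t1 (vid=5) pairs with 1 row(s) of t2.
- t1 (vid=5) pairs with 1 row(s) of t2.
- t1 (vid=8) has no partner → padded with NULL.
After projecting and ordering:
t2.driver | t2.km | t1.vid
Ken | 71 | 5
Ken | 71 | 5
NULL | NULL | 8

(Ken, 71, 5); (Ken, 71, 5); (NULL, NULL, 8)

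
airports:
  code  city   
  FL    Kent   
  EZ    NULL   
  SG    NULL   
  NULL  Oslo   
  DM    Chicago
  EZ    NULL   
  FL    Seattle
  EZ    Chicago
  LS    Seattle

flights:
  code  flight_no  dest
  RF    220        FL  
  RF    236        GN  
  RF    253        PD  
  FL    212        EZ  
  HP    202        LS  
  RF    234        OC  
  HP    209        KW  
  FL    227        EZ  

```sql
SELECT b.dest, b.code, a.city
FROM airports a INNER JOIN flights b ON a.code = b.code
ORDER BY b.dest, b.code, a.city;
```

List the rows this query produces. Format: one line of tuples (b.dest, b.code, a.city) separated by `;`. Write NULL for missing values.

INNER JOIN keeps only pairs where the ON condition holds.
Matching on a.code = b.code. A NULL in a compared column never satisfies the condition.
- a row (code=FL): matches 2 b row(s) → 2 output row(s).
- a row (code=EZ): no match → dropped.
- a row (code=SG): no match → dropped.
- a row (code=NULL): no match → dropped.
- a row (code=DM): no match → dropped.
- a row (code=EZ): no match → dropped.
- a row (code=FL): matches 2 b row(s) → 2 output row(s).
- a row (code=EZ): no match → dropped.
- a row (code=LS): no match → dropped.
After projecting and ordering:
b.dest | b.code | a.city
EZ | FL | Kent
EZ | FL | Kent
EZ | FL | Seattle
EZ | FL | Seattle

(EZ, FL, Kent); (EZ, FL, Kent); (EZ, FL, Seattle); (EZ, FL, Seattle)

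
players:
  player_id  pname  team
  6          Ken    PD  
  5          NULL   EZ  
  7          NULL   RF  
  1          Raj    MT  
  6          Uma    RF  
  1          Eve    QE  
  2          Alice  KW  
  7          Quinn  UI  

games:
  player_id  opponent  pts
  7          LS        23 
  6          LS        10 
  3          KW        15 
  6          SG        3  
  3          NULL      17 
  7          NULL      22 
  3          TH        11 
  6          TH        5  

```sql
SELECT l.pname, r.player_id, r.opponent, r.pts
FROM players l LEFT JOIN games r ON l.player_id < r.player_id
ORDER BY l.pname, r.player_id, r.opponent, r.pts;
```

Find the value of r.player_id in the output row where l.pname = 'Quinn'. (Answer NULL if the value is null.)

LEFT JOIN keeps every row from `players`; unmatched rows get NULL for `games`'s columns.
Matching on l.player_id < r.player_id.
- l[0] player_id=6 → 2 match(es) in r → 2 row(s).
- l[1] player_id=5 → 5 match(es) in r → 5 row(s).
- l[2] player_id=7 → no match; kept with NULLs on the r side.
- l[3] player_id=1 → 8 match(es) in r → 8 row(s).
- l[4] player_id=6 → 2 match(es) in r → 2 row(s).
- l[5] player_id=1 → 8 match(es) in r → 8 row(s).
- l[6] player_id=2 → 8 match(es) in r → 8 row(s).
- l[7] player_id=7 → no match; kept with NULLs on the r side.

NULL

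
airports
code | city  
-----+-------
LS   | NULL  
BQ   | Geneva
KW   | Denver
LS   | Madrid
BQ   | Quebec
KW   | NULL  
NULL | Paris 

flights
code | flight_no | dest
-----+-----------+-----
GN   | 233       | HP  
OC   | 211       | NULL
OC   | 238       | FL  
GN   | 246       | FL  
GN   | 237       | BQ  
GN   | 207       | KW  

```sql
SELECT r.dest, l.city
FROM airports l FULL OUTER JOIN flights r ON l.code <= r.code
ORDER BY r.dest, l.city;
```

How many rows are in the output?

FULL OUTER JOIN keeps every row from both sides; unmatched rows get NULL for the other side's columns.
Matching on l.code <= r.code. A NULL in a compared column never satisfies the condition.
- l row (code=LS): matches 2 r row(s) → 2 output row(s).
- l row (code=BQ): matches 6 r row(s) → 6 output row(s).
- l row (code=KW): matches 2 r row(s) → 2 output row(s).
- l row (code=LS): matches 2 r row(s) → 2 output row(s).
- l row (code=BQ): matches 6 r row(s) → 6 output row(s).
- l row (code=KW): matches 2 r row(s) → 2 output row(s).
- l row (code=NULL): no match → kept, r columns NULL.
Total: 20 matched + 1 padded = 21 rows.

21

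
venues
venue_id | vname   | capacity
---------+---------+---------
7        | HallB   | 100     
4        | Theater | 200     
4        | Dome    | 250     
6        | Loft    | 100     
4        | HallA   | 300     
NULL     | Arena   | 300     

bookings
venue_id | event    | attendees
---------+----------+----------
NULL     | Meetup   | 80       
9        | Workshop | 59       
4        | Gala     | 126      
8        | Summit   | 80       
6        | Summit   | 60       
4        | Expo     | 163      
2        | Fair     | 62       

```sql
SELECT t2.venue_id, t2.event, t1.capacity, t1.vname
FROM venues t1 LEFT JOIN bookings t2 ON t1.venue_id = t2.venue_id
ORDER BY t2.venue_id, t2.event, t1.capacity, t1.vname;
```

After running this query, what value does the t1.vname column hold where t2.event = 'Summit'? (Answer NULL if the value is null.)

LEFT JOIN keeps every row from `venues`; unmatched rows get NULL for `bookings`'s columns.
Matching on t1.venue_id = t2.venue_id. A NULL in a compared column never satisfies the condition.
Matched pairs: 7; unmatched t1 rows kept: 2.

Loft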